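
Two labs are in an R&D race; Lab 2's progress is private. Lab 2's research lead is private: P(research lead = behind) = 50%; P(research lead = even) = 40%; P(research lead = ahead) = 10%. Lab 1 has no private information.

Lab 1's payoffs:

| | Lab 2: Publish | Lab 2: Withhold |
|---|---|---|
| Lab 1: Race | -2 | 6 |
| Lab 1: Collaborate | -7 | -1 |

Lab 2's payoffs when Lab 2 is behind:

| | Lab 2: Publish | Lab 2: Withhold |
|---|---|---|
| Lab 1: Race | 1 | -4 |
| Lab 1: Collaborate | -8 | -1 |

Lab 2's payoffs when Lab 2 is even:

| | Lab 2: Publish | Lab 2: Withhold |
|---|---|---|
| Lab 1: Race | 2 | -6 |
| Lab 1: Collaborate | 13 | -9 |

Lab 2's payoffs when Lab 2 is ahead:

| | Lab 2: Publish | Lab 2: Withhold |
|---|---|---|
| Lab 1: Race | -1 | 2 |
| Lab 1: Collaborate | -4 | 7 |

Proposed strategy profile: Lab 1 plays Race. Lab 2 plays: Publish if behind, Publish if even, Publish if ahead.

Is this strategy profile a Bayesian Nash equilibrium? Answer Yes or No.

A profile is a BNE iff every type of every player is best-responding given beliefs about the other side.
Lab 1 plays Race: E[Race] = 0.5·(-2) + 0.4·(-2) + 0.1·(-2) = -2; E[Collaborate] = -7. Best-responding. ✓
Lab 2 (research lead behind), facing Race: Publish gives 1, Withhold gives -4. Proposed Publish is best. ✓
Lab 2 (research lead even), facing Race: Publish gives 2, Withhold gives -6. Proposed Publish is best. ✓
Lab 2 (research lead ahead), facing Race: Publish gives -1, Withhold gives 2. Proposed Publish is not best — profitable deviation exists. ✗

No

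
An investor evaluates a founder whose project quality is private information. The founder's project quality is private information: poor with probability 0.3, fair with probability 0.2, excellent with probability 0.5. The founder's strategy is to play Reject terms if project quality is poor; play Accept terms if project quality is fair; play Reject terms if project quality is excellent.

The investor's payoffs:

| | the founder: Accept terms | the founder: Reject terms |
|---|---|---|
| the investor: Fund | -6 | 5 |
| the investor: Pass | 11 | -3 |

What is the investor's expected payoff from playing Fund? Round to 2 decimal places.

2.80

Take the expectation over the founder's project quality, weighting each type's action by its prior probability.
E[Fund] = 0.3·5 + 0.2·(-6) + 0.5·5 = 1.5 + (-1.2) + 2.5 = 2.8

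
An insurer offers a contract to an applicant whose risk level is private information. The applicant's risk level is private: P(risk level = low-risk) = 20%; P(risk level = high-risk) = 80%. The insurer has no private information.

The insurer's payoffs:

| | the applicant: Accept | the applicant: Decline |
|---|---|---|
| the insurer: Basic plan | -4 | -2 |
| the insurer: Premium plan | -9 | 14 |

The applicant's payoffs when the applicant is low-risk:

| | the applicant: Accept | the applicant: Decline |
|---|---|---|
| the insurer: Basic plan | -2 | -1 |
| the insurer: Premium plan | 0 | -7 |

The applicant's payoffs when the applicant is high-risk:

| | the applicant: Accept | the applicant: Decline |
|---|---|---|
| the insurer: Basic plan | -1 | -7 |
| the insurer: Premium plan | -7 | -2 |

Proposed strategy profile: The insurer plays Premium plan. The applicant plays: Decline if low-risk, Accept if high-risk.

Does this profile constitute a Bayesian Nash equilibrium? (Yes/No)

A profile is a BNE iff every type of every player is best-responding given beliefs about the other side.
The insurer plays Premium plan: E[Premium plan] = 0.2·(14) + 0.8·(-9) = -4.4; E[Basic plan] = -3.6. Not best-responding. ✗
The applicant (risk level low-risk), facing Premium plan: Accept gives 0, Decline gives -7. Proposed Decline is not best — profitable deviation exists. ✗
The applicant (risk level high-risk), facing Premium plan: Accept gives -7, Decline gives -2. Proposed Accept is not best — profitable deviation exists. ✗

No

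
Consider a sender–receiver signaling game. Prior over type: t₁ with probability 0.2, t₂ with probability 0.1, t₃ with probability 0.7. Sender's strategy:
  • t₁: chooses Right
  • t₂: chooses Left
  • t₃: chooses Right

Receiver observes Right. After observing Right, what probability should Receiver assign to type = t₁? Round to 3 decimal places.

0.222

Apply Bayes' rule using the sender's strategy as the likelihood.
P(Right) = 0.2·1 + 0.1·0 + 0.7·1 = 0.9
P(t₁ | Right) = (0.2·1) / 0.9 = 0.2 / 0.9 = 0.222222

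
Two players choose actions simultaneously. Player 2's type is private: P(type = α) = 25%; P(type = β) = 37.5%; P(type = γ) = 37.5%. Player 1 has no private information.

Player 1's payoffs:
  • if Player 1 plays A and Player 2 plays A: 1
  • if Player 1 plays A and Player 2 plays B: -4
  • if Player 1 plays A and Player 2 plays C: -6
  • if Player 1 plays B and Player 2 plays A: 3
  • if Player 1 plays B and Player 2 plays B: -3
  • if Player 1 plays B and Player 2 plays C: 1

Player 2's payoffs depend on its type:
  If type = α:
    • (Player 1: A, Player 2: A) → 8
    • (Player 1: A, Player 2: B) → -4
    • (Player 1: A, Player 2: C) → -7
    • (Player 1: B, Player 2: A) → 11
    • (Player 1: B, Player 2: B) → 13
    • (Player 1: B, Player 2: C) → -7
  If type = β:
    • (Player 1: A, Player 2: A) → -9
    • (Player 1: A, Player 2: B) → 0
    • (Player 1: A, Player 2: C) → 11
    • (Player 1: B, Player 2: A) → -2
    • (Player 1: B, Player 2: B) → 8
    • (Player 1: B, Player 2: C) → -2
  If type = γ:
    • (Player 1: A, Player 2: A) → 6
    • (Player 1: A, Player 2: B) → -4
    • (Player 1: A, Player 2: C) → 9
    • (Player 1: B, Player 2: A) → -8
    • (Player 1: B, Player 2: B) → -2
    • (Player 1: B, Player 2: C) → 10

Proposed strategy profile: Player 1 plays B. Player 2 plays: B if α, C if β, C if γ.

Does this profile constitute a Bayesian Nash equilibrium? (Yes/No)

Player 1 plays B: E[B] = 0.25·(-3) + 0.375·(1) + 0.375·(1) = 0; E[A] = -5.5. Best-responding. ✓
Player 2 (type α), facing B: A gives 11, B gives 13, C gives -7. Proposed B is best. ✓
Player 2 (type β), facing B: A gives -2, B gives 8, C gives -2. Proposed C is not best — profitable deviation exists. ✗
Player 2 (type γ), facing B: A gives -8, B gives -2, C gives 10. Proposed C is best. ✓

No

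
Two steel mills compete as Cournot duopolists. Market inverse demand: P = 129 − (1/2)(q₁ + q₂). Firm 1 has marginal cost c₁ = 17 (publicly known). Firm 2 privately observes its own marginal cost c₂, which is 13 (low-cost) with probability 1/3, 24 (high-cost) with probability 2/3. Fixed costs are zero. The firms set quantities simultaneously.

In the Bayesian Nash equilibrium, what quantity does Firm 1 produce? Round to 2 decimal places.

Each type of Firm 2 best-responds to q₁; Firm 1 best-responds to the expected q₂ over Firm 2's types.
Firm 2 with cost c maximizes (129 − (1/2)(q₁+q₂) − c)·q₂, giving q₂(c) = (129 − c − (1/2)q₁).
E[c₂] = 1/3·13 + 2/3·24 = 20.3333
Firm 1's FOC against E[q₂] yields q₁ = (129 − 2·17 + E[c₂])/(3/2) = (129 − 34 + 20.3333)/(3/2) = 76.8889.

76.89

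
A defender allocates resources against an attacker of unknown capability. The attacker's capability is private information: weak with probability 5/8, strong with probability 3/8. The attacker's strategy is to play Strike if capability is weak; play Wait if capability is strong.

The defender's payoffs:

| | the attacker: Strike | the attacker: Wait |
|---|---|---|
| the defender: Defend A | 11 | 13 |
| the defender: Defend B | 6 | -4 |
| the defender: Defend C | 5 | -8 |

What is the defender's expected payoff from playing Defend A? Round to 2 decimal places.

Take the expectation over the attacker's capability, weighting each type's action by its prior probability.
E[Defend A] = 5/8·11 + 3/8·13 = 55/8 + 39/8 = 47/4

11.75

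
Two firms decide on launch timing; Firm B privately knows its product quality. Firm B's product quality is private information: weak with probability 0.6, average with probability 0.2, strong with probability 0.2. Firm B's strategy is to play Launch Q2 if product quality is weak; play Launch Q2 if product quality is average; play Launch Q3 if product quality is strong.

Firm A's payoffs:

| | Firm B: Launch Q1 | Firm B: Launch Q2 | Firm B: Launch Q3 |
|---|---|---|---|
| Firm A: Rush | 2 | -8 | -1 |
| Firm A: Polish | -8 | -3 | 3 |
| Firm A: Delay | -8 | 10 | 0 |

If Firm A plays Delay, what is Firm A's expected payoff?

Take the expectation over Firm B's product quality, weighting each type's action by its prior probability.
E[Delay] = 0.6·10 + 0.2·10 + 0.2·0 = 6 + 2 + 0 = 8

8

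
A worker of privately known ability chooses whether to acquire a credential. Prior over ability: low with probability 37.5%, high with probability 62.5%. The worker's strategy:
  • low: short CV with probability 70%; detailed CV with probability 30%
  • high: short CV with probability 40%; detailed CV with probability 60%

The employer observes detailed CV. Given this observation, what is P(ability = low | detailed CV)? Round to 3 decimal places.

0.231

Apply Bayes' rule using the sender's strategy as the likelihood.
P(detailed CV) = 0.375·0.3 + 0.625·0.6 = 0.4875
P(low | detailed CV) = (0.375·0.3) / 0.4875 = 0.1125 / 0.4875 = 0.230769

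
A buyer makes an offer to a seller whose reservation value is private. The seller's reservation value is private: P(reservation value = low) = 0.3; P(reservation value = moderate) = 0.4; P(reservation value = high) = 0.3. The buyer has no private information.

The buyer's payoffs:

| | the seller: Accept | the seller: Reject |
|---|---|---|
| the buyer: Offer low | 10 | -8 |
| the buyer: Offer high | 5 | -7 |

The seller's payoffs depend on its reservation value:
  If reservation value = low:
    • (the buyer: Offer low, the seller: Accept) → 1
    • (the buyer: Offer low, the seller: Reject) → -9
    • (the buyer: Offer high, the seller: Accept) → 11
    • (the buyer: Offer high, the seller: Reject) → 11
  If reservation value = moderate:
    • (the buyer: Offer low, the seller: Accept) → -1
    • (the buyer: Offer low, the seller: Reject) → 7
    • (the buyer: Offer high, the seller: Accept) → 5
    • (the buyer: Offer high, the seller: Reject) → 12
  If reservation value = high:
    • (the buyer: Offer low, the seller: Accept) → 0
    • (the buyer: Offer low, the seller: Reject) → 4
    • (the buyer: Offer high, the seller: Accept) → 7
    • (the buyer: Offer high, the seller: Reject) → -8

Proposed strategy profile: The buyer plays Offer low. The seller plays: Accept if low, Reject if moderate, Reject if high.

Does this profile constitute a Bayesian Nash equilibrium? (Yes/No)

A profile is a BNE iff every type of every player is best-responding given beliefs about the other side.
The buyer plays Offer low: E[Offer low] = 0.3·(10) + 0.4·(-8) + 0.3·(-8) = -2.6; E[Offer high] = -3.4. Best-responding. ✓
The seller (reservation value low), facing Offer low: Accept gives 1, Reject gives -9. Proposed Accept is best. ✓
The seller (reservation value moderate), facing Offer low: Accept gives -1, Reject gives 7. Proposed Reject is best. ✓
The seller (reservation value high), facing Offer low: Accept gives 0, Reject gives 4. Proposed Reject is best. ✓

Yes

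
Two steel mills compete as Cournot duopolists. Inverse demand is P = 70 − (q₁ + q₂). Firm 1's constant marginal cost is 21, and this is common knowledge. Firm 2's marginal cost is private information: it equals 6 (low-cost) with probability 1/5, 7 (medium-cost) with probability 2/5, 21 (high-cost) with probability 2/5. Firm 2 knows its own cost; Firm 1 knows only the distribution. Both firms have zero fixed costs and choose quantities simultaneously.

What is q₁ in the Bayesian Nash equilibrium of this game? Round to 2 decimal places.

Firm 2 with cost c maximizes (70 − (q₁+q₂) − c)·q₂, giving q₂(c) = (70 − c − q₁)/2.
E[c₂] = 1/5·6 + 2/5·7 + 2/5·21 = 12.4
Firm 1's FOC against E[q₂] yields q₁ = (70 − 2·21 + E[c₂])/3 = (70 − 42 + 12.4)/3 = 13.4667.

13.47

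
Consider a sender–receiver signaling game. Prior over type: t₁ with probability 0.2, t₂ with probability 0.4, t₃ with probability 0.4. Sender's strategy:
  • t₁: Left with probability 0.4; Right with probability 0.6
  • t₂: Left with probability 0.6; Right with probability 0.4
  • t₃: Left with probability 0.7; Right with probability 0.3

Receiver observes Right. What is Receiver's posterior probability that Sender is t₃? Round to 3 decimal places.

Apply Bayes' rule using the sender's strategy as the likelihood.
P(Right) = 0.2·0.6 + 0.4·0.4 + 0.4·0.3 = 0.4
P(t₃ | Right) = (0.4·0.3) / 0.4 = 0.12 / 0.4 = 0.3

0.300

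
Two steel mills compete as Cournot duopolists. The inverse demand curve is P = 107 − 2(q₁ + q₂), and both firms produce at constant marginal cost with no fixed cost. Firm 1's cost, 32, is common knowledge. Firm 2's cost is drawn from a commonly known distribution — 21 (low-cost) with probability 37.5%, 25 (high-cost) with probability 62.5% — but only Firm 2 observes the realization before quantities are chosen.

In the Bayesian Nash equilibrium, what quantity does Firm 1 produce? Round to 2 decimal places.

Firm 2 with cost c maximizes (107 − 2(q₁+q₂) − c)·q₂, giving q₂(c) = (107 − c − 2q₁)/4.
E[c₂] = 0.375·21 + 0.625·25 = 23.5
Firm 1's FOC against E[q₂] yields q₁ = (107 − 2·32 + E[c₂])/6 = (107 − 64 + 23.5)/6 = 11.0833.

11.08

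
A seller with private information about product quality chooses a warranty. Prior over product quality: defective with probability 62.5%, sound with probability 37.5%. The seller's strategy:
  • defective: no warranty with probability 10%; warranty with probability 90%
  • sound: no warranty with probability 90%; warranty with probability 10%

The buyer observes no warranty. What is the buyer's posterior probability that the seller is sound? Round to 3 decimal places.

P(no warranty) = 0.625·0.1 + 0.375·0.9 = 0.4
P(sound | no warranty) = (0.375·0.9) / 0.4 = 0.3375 / 0.4 = 0.84375

0.844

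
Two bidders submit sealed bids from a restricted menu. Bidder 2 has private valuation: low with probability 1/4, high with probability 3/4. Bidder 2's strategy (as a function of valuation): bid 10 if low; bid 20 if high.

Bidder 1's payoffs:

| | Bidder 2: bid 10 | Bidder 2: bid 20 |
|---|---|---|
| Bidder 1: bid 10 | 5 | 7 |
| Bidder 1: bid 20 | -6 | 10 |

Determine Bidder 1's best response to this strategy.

E[bid 10] = 1/4·(5) + 3/4·(7) = 13/2
E[bid 20] = 1/4·(-6) + 3/4·(10) = 6
Best response: bid 10 (13/2 is the largest).

bid 10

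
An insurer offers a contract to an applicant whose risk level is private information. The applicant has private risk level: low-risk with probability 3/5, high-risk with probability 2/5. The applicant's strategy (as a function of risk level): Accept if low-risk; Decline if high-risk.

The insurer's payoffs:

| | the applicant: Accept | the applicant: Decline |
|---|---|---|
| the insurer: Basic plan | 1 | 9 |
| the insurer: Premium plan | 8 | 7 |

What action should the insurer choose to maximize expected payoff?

Premium plan

Compute the insurer's expected payoff for each action, taking the expectation over the applicant's type.
E[Basic plan] = 3/5·(1) + 2/5·(9) = 21/5
E[Premium plan] = 3/5·(8) + 2/5·(7) = 38/5
Best response: Premium plan (38/5 is the largest).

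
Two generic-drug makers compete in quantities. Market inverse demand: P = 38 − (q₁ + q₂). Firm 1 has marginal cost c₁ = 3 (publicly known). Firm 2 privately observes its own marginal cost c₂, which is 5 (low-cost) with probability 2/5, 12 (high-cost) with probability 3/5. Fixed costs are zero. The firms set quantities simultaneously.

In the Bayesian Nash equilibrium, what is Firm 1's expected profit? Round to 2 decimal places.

Each type of Firm 2 best-responds to q₁; Firm 1 best-responds to the expected q₂ over Firm 2's types.
Firm 2 with cost c maximizes (38 − (q₁+q₂) − c)·q₂, giving q₂(c) = (38 − c − q₁)/2.
E[c₂] = 2/5·5 + 3/5·12 = 9.2
Firm 1's FOC against E[q₂] yields q₁ = (38 − 2·3 + E[c₂])/3 = (38 − 6 + 9.2)/3 = 13.7333.
E[P] = 38 − (q₁ + E[q₂]) = 16.7333; Firm 1's expected profit = (E[P] − 3)·q₁ = (16.7333 − 3)·13.7333 = 188.604.

188.60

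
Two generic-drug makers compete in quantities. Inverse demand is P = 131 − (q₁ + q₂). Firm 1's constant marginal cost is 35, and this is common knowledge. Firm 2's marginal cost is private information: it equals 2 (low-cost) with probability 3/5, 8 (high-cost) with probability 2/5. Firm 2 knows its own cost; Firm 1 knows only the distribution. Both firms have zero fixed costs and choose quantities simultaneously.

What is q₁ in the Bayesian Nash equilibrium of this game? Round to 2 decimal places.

21.80

Each type of Firm 2 best-responds to q₁; Firm 1 best-responds to the expected q₂ over Firm 2's types.
Firm 2 with cost c maximizes (131 − (q₁+q₂) − c)·q₂, giving q₂(c) = (131 − c − q₁)/2.
E[c₂] = 3/5·2 + 2/5·8 = 4.4
Firm 1's FOC against E[q₂] yields q₁ = (131 − 2·35 + E[c₂])/3 = (131 − 70 + 4.4)/3 = 21.8.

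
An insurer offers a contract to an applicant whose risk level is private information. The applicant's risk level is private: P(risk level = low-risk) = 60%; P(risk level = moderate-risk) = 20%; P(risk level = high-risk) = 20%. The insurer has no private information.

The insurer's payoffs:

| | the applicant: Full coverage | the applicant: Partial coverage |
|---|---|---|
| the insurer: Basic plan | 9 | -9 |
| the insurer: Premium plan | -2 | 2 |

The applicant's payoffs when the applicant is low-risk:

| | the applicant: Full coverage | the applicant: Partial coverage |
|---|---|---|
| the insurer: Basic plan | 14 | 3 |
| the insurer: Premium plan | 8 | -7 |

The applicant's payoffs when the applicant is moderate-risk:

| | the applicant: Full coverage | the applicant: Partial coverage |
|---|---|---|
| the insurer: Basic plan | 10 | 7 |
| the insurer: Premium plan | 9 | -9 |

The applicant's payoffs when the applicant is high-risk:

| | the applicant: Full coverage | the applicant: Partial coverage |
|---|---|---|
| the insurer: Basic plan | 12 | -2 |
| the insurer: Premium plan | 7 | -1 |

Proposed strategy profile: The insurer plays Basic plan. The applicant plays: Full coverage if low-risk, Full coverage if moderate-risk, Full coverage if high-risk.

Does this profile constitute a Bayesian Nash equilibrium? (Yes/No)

Yes

The insurer plays Basic plan: E[Basic plan] = 0.6·(9) + 0.2·(9) + 0.2·(9) = 9; E[Premium plan] = -2. Best-responding. ✓
The applicant (risk level low-risk), facing Basic plan: Full coverage gives 14, Partial coverage gives 3. Proposed Full coverage is best. ✓
The applicant (risk level moderate-risk), facing Basic plan: Full coverage gives 10, Partial coverage gives 7. Proposed Full coverage is best. ✓
The applicant (risk level high-risk), facing Basic plan: Full coverage gives 12, Partial coverage gives -2. Proposed Full coverage is best. ✓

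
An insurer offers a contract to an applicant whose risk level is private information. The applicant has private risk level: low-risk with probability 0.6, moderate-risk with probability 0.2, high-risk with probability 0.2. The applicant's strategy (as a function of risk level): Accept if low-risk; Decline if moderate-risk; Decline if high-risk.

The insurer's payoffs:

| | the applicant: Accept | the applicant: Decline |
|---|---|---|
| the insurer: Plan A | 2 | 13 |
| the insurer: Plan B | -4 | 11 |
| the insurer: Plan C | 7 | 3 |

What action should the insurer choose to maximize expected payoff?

E[Plan A] = 0.6·(2) + 0.2·(13) + 0.2·(13) = 6.4
E[Plan B] = 0.6·(-4) + 0.2·(11) + 0.2·(11) = 2
E[Plan C] = 0.6·(7) + 0.2·(3) + 0.2·(3) = 5.4
Best response: Plan A (6.4 is the largest).

Plan A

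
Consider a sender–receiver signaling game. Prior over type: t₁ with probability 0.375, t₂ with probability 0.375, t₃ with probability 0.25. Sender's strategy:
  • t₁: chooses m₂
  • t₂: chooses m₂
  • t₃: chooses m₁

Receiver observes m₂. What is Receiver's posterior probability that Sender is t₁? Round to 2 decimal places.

0.50

Apply Bayes' rule using the sender's strategy as the likelihood.
P(m₂) = 0.375·1 + 0.375·1 + 0.25·0 = 0.75
P(t₁ | m₂) = (0.375·1) / 0.75 = 0.375 / 0.75 = 0.5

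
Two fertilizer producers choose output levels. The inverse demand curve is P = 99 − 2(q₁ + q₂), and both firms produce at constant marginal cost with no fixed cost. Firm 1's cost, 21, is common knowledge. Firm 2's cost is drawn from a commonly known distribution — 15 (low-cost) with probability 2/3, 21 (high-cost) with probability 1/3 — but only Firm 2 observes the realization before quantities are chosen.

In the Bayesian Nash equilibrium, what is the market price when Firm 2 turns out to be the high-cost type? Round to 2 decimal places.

47.67

Firm 2 with cost c maximizes (99 − 2(q₁+q₂) − c)·q₂, giving q₂(c) = (99 − c − 2q₁)/4.
E[c₂] = 2/3·15 + 1/3·21 = 17
Firm 1's FOC against E[q₂] yields q₁ = (99 − 2·21 + E[c₂])/6 = (99 − 42 + 17)/6 = 12.3333.
q₂(high-cost) = 13.3333, so P = 99 − 2·(12.3333 + 13.3333) = 47.6667.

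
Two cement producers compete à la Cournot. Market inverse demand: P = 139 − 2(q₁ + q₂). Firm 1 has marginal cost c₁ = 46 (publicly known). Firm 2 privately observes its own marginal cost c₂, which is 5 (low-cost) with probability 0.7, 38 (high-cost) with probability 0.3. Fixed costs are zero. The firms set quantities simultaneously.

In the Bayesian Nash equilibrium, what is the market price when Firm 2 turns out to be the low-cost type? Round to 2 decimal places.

Firm 2 with cost c maximizes (139 − 2(q₁+q₂) − c)·q₂, giving q₂(c) = (139 − c − 2q₁)/4.
E[c₂] = 0.7·5 + 0.3·38 = 14.9
Firm 1's FOC against E[q₂] yields q₁ = (139 − 2·46 + E[c₂])/6 = (139 − 92 + 14.9)/6 = 10.3167.
q₂(low-cost) = 28.3417, so P = 139 − 2·(10.3167 + 28.3417) = 61.6833.

61.68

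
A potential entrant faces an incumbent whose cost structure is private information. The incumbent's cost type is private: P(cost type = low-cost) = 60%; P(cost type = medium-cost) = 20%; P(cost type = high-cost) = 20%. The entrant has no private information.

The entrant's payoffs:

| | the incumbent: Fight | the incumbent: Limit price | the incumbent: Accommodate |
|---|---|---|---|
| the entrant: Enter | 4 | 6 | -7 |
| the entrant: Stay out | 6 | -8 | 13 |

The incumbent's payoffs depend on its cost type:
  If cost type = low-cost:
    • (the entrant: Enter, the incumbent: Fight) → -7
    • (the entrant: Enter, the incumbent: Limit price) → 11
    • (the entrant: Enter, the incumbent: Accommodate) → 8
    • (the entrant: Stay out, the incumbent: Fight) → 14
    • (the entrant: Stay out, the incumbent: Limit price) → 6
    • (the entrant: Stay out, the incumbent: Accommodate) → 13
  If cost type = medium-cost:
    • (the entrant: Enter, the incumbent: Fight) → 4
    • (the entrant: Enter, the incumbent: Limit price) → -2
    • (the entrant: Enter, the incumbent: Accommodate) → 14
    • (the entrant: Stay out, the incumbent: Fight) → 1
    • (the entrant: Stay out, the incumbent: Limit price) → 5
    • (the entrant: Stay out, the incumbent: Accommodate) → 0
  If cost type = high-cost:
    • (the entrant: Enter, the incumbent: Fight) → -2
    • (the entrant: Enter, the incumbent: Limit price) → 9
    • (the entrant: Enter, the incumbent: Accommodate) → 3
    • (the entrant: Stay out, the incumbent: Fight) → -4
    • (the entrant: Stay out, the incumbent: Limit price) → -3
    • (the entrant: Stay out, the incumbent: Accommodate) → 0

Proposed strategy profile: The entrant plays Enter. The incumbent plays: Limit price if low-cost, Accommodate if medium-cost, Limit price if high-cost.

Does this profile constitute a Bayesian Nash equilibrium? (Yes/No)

Yes

The entrant plays Enter: E[Enter] = 0.6·(6) + 0.2·(-7) + 0.2·(6) = 3.4; E[Stay out] = -3.8. Best-responding. ✓
The incumbent (cost type low-cost), facing Enter: Fight gives -7, Limit price gives 11, Accommodate gives 8. Proposed Limit price is best. ✓
The incumbent (cost type medium-cost), facing Enter: Fight gives 4, Limit price gives -2, Accommodate gives 14. Proposed Accommodate is best. ✓
The incumbent (cost type high-cost), facing Enter: Fight gives -2, Limit price gives 9, Accommodate gives 3. Proposed Limit price is best. ✓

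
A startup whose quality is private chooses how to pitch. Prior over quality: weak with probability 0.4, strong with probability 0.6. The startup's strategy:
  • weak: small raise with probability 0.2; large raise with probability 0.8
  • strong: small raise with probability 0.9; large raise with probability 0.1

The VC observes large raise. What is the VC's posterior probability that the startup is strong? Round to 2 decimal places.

P(large raise) = 0.4·0.8 + 0.6·0.1 = 0.38
P(strong | large raise) = (0.6·0.1) / 0.38 = 0.06 / 0.38 = 0.157895

0.16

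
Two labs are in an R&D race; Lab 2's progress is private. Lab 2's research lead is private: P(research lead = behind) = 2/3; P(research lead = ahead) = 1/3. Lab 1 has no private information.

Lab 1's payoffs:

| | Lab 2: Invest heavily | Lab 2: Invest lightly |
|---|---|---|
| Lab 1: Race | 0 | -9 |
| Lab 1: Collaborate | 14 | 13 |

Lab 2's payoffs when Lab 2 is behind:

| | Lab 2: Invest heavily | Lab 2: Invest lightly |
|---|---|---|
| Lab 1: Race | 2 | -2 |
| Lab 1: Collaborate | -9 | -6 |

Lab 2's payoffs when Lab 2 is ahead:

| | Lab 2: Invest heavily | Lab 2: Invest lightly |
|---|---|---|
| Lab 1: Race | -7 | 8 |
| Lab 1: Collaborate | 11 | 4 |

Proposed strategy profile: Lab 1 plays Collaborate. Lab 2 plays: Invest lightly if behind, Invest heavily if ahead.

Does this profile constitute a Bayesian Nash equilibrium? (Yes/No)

Yes

Lab 1 plays Collaborate: E[Collaborate] = 2/3·(13) + 1/3·(14) = 40/3; E[Race] = -6. Best-responding. ✓
Lab 2 (research lead behind), facing Collaborate: Invest heavily gives -9, Invest lightly gives -6. Proposed Invest lightly is best. ✓
Lab 2 (research lead ahead), facing Collaborate: Invest heavily gives 11, Invest lightly gives 4. Proposed Invest heavily is best. ✓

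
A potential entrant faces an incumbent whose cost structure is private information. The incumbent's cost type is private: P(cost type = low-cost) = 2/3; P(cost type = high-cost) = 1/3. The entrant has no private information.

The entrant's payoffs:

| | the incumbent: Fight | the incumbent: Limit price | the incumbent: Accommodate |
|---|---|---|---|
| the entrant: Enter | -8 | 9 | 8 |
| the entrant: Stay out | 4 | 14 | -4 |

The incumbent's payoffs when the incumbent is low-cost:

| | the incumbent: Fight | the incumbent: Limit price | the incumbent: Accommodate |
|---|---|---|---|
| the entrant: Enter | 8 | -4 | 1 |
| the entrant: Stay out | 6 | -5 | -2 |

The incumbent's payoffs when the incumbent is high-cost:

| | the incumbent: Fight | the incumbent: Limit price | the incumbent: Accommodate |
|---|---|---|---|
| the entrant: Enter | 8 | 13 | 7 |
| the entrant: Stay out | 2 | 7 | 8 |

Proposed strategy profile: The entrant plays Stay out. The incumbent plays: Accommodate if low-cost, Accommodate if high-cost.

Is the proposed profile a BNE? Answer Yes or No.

No

The entrant plays Stay out: E[Stay out] = 2/3·(-4) + 1/3·(-4) = -4; E[Enter] = 8. Not best-responding. ✗
The incumbent (cost type low-cost), facing Stay out: Fight gives 6, Limit price gives -5, Accommodate gives -2. Proposed Accommodate is not best — profitable deviation exists. ✗
The incumbent (cost type high-cost), facing Stay out: Fight gives 2, Limit price gives 7, Accommodate gives 8. Proposed Accommodate is best. ✓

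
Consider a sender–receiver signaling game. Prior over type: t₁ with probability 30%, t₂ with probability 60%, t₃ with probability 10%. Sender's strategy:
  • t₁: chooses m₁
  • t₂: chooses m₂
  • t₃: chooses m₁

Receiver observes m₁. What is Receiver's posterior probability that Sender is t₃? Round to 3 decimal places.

P(m₁) = 0.3·1 + 0.6·0 + 0.1·1 = 0.4
P(t₃ | m₁) = (0.1·1) / 0.4 = 0.1 / 0.4 = 0.25

0.250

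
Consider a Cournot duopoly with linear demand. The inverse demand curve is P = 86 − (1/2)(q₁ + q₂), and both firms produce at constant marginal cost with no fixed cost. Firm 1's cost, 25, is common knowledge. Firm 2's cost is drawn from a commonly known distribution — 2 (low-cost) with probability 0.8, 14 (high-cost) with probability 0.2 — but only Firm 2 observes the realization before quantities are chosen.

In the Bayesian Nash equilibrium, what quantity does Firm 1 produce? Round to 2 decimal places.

Type-c best response for Firm 2: q₂(c) = (86 − c) − q₁/2.
Firm 1 maximizes expected profit; its first-order condition is 86 − q₁ − (1/2)E[q₂] − 25 = 0.
Substituting E[q₂] and solving: E[c₂] = 4.4, so q₁ = (86 − 2·25 + 4.4)/(3/2) = 26.9333.

26.93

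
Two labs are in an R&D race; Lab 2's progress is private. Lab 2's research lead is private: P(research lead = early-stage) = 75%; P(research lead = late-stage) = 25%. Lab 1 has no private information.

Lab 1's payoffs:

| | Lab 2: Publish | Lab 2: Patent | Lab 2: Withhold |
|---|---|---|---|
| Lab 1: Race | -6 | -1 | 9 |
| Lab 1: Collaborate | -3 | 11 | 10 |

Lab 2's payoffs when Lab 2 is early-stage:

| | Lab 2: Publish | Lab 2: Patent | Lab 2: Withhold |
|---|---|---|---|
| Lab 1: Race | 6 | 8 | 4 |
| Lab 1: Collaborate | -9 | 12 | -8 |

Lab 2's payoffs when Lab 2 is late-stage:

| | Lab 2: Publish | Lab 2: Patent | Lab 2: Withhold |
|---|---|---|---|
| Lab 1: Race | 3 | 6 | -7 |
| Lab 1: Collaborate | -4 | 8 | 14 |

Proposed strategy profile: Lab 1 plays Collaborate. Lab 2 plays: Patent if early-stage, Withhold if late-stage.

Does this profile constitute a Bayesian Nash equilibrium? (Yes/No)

Yes

Lab 1 plays Collaborate: E[Collaborate] = 0.75·(11) + 0.25·(10) = 10.75; E[Race] = 1.5. Best-responding. ✓
Lab 2 (research lead early-stage), facing Collaborate: Publish gives -9, Patent gives 12, Withhold gives -8. Proposed Patent is best. ✓
Lab 2 (research lead late-stage), facing Collaborate: Publish gives -4, Patent gives 8, Withhold gives 14. Proposed Withhold is best. ✓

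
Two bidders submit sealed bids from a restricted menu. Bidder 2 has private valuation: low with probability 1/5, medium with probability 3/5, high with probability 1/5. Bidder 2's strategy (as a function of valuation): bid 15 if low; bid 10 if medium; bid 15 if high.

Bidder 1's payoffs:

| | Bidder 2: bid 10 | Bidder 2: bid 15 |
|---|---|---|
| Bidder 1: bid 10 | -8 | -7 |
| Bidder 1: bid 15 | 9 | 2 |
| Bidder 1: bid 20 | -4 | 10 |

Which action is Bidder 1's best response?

bid 15

Compute Bidder 1's expected payoff for each action, taking the expectation over Bidder 2's type.
E[bid 10] = 1/5·(-7) + 3/5·(-8) + 1/5·(-7) = -38/5
E[bid 15] = 1/5·(2) + 3/5·(9) + 1/5·(2) = 31/5
E[bid 20] = 1/5·(10) + 3/5·(-4) + 1/5·(10) = 8/5
Best response: bid 15 (31/5 is the largest).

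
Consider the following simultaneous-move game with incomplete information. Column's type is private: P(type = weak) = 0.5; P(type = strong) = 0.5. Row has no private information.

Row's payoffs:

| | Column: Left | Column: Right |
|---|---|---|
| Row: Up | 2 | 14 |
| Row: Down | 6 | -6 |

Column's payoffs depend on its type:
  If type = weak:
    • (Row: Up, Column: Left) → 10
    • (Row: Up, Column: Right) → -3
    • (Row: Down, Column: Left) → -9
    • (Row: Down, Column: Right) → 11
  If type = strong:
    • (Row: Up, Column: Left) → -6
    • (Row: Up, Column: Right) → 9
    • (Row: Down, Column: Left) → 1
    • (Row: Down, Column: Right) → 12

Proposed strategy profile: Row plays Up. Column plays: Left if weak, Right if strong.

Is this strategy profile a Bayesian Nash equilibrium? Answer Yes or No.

Yes

A profile is a BNE iff every type of every player is best-responding given beliefs about the other side.
Row plays Up: E[Up] = 0.5·(2) + 0.5·(14) = 8; E[Down] = 0. Best-responding. ✓
Column (type weak), facing Up: Left gives 10, Right gives -3. Proposed Left is best. ✓
Column (type strong), facing Up: Left gives -6, Right gives 9. Proposed Right is best. ✓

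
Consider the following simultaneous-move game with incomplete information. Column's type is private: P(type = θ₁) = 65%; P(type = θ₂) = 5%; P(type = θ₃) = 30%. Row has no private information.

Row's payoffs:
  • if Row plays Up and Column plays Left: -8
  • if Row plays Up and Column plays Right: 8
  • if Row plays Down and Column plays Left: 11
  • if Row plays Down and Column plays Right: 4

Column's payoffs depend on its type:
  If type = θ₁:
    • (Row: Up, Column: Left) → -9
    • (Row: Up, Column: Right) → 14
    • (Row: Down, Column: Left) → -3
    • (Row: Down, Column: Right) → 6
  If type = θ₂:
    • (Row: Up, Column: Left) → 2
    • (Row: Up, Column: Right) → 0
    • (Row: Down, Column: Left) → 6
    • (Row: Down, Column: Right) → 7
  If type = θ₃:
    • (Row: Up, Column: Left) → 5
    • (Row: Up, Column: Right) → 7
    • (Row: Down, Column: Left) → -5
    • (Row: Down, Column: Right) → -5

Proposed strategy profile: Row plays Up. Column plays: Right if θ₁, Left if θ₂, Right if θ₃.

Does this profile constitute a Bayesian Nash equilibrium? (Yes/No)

Row plays Up: E[Up] = 0.65·(8) + 0.05·(-8) + 0.3·(8) = 7.2; E[Down] = 4.35. Best-responding. ✓
Column (type θ₁), facing Up: Left gives -9, Right gives 14. Proposed Right is best. ✓
Column (type θ₂), facing Up: Left gives 2, Right gives 0. Proposed Left is best. ✓
Column (type θ₃), facing Up: Left gives 5, Right gives 7. Proposed Right is best. ✓

Yes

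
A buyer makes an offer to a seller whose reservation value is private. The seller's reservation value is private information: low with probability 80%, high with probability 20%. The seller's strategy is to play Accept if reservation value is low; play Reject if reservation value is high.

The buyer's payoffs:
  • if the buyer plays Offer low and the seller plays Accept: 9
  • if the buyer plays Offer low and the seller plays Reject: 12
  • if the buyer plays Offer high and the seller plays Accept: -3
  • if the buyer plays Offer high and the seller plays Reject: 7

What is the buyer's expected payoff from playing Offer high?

-1

E[Offer high] = 0.8·(-3) + 0.2·7 = (-2.4) + 1.4 = -1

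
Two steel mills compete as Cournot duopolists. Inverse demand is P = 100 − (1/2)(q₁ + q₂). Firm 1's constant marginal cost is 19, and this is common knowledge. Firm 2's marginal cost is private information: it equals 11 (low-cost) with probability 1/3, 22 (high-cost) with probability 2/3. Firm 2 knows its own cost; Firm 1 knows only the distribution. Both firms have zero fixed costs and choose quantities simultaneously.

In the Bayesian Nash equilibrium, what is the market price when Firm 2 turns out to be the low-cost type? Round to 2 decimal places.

Each type of Firm 2 best-responds to q₁; Firm 1 best-responds to the expected q₂ over Firm 2's types.
Firm 2 with cost c maximizes (100 − (1/2)(q₁+q₂) − c)·q₂, giving q₂(c) = (100 − c − (1/2)q₁).
E[c₂] = 1/3·11 + 2/3·22 = 18.3333
Firm 1's FOC against E[q₂] yields q₁ = (100 − 2·19 + E[c₂])/(3/2) = (100 − 38 + 18.3333)/(3/2) = 53.5556.
q₂(low-cost) = 62.2222, so P = 100 − (1/2)·(53.5556 + 62.2222) = 42.1111.

42.11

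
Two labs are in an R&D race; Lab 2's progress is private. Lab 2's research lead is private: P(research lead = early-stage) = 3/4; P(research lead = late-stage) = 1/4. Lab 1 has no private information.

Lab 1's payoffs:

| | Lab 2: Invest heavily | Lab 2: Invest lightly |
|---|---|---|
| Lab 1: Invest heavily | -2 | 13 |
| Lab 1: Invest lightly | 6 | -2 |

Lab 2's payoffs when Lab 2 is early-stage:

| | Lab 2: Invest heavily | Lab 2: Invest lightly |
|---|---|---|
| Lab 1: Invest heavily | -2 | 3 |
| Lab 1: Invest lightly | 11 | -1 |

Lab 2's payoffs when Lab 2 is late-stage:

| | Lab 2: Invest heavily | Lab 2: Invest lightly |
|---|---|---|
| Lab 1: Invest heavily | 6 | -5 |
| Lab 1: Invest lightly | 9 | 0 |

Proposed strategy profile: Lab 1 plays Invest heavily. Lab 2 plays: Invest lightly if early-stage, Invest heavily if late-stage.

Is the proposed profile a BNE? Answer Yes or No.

A profile is a BNE iff every type of every player is best-responding given beliefs about the other side.
Lab 1 plays Invest heavily: E[Invest heavily] = 3/4·(13) + 1/4·(-2) = 37/4; E[Invest lightly] = 0. Best-responding. ✓
Lab 2 (research lead early-stage), facing Invest heavily: Invest heavily gives -2, Invest lightly gives 3. Proposed Invest lightly is best. ✓
Lab 2 (research lead late-stage), facing Invest heavily: Invest heavily gives 6, Invest lightly gives -5. Proposed Invest heavily is best. ✓

Yes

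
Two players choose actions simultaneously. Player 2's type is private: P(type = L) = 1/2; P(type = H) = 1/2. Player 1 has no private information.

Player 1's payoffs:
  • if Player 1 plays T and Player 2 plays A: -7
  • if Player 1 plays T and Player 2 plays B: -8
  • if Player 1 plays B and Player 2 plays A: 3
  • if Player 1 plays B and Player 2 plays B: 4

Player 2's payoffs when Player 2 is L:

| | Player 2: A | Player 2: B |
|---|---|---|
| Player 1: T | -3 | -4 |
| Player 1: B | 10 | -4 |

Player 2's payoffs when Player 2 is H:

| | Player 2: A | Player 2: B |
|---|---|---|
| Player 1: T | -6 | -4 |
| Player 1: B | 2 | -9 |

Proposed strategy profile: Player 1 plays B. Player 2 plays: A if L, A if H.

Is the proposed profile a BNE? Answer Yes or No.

Yes

Player 1 plays B: E[B] = 1/2·(3) + 1/2·(3) = 3; E[T] = -7. Best-responding. ✓
Player 2 (type L), facing B: A gives 10, B gives -4. Proposed A is best. ✓
Player 2 (type H), facing B: A gives 2, B gives -9. Proposed A is best. ✓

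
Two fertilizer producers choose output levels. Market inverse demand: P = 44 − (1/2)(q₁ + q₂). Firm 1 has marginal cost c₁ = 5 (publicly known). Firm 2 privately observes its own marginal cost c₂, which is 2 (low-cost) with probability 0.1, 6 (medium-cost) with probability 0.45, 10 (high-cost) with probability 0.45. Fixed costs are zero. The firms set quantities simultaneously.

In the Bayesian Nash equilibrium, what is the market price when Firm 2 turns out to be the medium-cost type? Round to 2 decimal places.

18.10

Firm 2 with cost c maximizes (44 − (1/2)(q₁+q₂) − c)·q₂, giving q₂(c) = (44 − c − (1/2)q₁).
E[c₂] = 0.1·2 + 0.45·6 + 0.45·10 = 7.4
Firm 1's FOC against E[q₂] yields q₁ = (44 − 2·5 + E[c₂])/(3/2) = (44 − 10 + 7.4)/(3/2) = 27.6.
q₂(medium-cost) = 24.2, so P = 44 − (1/2)·(27.6 + 24.2) = 18.1.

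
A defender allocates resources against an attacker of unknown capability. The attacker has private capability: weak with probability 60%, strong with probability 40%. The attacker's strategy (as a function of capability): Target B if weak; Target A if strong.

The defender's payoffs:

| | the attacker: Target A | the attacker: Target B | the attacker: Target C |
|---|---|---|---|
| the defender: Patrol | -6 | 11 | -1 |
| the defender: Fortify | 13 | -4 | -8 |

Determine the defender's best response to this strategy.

Patrol

E[Patrol] = 0.6·(11) + 0.4·(-6) = 4.2
E[Fortify] = 0.6·(-4) + 0.4·(13) = 2.8
Best response: Patrol (4.2 is the largest).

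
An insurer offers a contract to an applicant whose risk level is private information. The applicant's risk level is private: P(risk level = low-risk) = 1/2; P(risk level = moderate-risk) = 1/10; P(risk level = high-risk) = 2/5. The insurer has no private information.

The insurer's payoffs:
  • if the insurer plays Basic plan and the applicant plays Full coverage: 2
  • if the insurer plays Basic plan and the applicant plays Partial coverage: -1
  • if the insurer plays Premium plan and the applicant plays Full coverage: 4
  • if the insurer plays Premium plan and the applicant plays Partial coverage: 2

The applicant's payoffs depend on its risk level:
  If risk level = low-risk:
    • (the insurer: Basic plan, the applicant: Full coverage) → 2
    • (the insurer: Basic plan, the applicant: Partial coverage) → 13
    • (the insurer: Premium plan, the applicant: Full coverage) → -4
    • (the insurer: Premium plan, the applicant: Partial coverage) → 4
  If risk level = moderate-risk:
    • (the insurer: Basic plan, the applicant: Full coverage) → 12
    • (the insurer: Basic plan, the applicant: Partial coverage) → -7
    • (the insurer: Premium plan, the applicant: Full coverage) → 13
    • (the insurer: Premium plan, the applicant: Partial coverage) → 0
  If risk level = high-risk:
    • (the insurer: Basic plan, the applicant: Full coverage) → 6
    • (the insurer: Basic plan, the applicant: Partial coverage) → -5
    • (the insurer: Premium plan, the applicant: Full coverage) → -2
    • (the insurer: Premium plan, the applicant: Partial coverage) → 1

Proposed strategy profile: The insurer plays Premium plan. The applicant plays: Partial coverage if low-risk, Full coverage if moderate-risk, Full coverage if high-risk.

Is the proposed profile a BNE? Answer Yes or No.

A profile is a BNE iff every type of every player is best-responding given beliefs about the other side.
The insurer plays Premium plan: E[Premium plan] = 1/2·(2) + 1/10·(4) + 2/5·(4) = 3; E[Basic plan] = 1/2. Best-responding. ✓
The applicant (risk level low-risk), facing Premium plan: Full coverage gives -4, Partial coverage gives 4. Proposed Partial coverage is best. ✓
The applicant (risk level moderate-risk), facing Premium plan: Full coverage gives 13, Partial coverage gives 0. Proposed Full coverage is best. ✓
The applicant (risk level high-risk), facing Premium plan: Full coverage gives -2, Partial coverage gives 1. Proposed Full coverage is not best — profitable deviation exists. ✗

No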